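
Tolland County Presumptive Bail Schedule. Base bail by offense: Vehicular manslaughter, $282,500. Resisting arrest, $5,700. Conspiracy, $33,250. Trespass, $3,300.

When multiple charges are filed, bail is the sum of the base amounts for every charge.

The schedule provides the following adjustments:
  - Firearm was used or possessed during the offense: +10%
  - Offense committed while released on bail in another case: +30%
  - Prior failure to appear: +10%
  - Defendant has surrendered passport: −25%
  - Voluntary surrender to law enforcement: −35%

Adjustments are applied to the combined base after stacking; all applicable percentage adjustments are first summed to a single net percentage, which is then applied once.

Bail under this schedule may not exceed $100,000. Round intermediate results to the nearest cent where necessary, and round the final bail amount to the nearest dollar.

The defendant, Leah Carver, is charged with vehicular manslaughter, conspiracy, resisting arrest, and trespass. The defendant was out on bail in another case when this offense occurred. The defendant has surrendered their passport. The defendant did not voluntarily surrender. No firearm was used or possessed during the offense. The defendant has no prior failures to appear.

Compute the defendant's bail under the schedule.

Base amounts from the schedule: vehicular manslaughter $282,500; conspiracy $33,250; resisting arrest $5,700; trespass $3,300.
Stacking rule: sum of all bases. $282,500 + $33,250 + $5,700 + $3,300 = $324,750.
Net percentage adjustment: +30% −25% = +5%. $324,750 × 1.05 = $340,987.50.
Result $340,987.50 exceeds the maximum of $100,000; bail is capped at $100,000.

$100,000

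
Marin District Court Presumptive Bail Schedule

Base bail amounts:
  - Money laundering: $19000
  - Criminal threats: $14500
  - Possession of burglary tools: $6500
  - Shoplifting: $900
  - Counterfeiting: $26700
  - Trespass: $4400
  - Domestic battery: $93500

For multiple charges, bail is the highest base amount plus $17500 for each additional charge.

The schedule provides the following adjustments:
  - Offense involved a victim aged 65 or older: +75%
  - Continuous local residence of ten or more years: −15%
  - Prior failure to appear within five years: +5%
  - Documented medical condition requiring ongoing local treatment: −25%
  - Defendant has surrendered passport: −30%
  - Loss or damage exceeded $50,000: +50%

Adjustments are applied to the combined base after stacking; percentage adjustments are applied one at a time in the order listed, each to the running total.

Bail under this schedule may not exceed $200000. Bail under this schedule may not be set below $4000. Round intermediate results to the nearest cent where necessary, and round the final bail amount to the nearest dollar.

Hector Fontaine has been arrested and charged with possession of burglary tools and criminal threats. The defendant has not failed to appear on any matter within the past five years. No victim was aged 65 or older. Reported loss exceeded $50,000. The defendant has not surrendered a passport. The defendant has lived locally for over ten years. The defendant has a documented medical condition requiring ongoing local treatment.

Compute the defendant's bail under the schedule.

$30600

Base amounts from the schedule: possession of burglary tools $6500; criminal threats $14500.
Stacking rule: highest base plus $17500 per additional charge. Highest is criminal threats at $14500; 1 additional charge → +$17500. Combined base = $32000.
Continuous local residence of ten or more years (−15%): $32000 × 0.85 = $27200.
Documented medical condition requiring ongoing local treatment (−25%): $27200 × 0.75 = $20400.
Loss or damage exceeded $50,000 (+50%): $20400 × 1.5 = $30600.
$30600 is within the $200000 maximum.
$30600 is at or above the $4000 minimum.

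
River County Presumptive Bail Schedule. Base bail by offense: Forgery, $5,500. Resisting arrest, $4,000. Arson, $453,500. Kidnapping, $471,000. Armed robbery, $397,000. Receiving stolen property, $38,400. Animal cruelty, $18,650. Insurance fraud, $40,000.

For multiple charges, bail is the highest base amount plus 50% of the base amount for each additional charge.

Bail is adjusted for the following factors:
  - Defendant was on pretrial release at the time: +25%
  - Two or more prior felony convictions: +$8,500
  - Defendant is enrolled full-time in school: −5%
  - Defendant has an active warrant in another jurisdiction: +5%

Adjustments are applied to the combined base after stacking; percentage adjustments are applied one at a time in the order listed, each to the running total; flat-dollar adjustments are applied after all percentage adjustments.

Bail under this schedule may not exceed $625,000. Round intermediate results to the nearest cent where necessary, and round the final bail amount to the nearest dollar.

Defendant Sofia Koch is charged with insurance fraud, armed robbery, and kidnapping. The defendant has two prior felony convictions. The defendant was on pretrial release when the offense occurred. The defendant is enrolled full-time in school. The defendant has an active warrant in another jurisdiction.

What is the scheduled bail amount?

Base amounts from the schedule: insurance fraud $40,000; armed robbery $397,000; kidnapping $471,000.
Stacking rule: highest base plus 50% of each additional charge. Highest is kidnapping at $471,000. Additional: $40,000 × 50% = $20,000; $397,000 × 50% = $198,500. Combined base = $471,000 + $218,500 = $689,500.
Defendant was on pretrial release at the time (+25%): $689,500 × 1.25 = $861,875.
Defendant is enrolled full-time in school (−5%): $861,875 × 0.95 = $818,781.25.
Defendant has an active warrant in another jurisdiction (+5%): $818,781.25 × 1.05 = $859,720.31.
Two or more prior felony convictions (+$8,500 flat): $859,720.31 + $8,500 = $868,220.31.
Result $868,220.31 exceeds the maximum of $625,000; bail is capped at $625,000.

$625,000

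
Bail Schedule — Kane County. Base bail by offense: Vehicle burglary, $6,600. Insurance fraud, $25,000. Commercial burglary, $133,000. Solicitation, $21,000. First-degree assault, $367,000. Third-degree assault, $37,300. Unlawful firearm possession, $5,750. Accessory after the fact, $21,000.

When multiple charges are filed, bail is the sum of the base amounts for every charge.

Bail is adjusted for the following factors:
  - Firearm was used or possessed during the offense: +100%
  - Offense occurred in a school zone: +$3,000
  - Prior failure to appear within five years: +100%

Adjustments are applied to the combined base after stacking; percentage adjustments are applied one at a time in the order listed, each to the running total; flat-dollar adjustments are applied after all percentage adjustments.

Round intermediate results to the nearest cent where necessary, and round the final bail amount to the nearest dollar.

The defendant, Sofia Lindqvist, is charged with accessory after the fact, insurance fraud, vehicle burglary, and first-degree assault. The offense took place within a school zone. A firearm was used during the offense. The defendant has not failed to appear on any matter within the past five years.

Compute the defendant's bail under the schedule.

$842,200

Base amounts from the schedule: accessory after the fact $21,000; insurance fraud $25,000; vehicle burglary $6,600; first-degree assault $367,000.
Stacking rule: sum of all bases. $21,000 + $25,000 + $6,600 + $367,000 = $419,600.
Firearm was used or possessed during the offense (+100%): $419,600 × 2 = $839,200.
Offense occurred in a school zone (+$3,000 flat): $839,200 + $3,000 = $842,200.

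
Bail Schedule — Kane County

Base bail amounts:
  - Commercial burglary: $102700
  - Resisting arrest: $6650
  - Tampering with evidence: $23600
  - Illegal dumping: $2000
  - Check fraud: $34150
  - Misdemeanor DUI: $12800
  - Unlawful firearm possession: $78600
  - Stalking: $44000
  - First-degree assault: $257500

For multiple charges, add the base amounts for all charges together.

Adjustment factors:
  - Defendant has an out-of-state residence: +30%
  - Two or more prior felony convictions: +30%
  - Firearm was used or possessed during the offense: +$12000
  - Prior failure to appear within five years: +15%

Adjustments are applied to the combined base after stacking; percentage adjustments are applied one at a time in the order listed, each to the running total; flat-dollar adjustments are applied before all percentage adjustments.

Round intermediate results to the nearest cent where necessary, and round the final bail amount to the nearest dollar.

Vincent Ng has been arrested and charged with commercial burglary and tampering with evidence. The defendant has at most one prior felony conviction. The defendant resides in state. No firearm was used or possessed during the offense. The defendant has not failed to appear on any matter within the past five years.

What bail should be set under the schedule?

$126300

Base amounts from the schedule: commercial burglary $102700; tampering with evidence $23600.
Stacking rule: sum of all bases. $102700 + $23600 = $126300.
No adjustment factors apply to this defendant.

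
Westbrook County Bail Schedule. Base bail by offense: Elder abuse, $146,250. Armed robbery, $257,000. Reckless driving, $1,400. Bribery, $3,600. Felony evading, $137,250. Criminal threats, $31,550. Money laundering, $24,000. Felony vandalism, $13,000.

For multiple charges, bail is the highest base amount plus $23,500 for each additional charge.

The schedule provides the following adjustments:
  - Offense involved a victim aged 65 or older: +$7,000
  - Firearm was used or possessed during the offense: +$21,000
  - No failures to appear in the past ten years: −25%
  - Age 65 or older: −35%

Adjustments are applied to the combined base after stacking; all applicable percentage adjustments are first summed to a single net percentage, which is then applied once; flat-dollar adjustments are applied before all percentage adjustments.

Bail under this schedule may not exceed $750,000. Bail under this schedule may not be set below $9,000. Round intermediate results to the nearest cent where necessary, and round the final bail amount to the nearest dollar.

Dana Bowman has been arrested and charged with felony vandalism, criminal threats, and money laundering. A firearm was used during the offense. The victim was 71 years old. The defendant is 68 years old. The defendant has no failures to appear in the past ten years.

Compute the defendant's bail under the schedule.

$42,620

Base amounts from the schedule: felony vandalism $13,000; criminal threats $31,550; money laundering $24,000.
Stacking rule: highest base plus $23,500 per additional charge. Highest is criminal threats at $31,550; 2 additional charges → +$47,000. Combined base = $78,550.
Offense involved a victim aged 65 or older (+$7,000 flat): $78,550 + $7,000 = $85,550.
Firearm was used or possessed during the offense (+$21,000 flat): $85,550 + $21,000 = $106,550.
Net percentage adjustment: −25% −35% = −60%. $106,550 × 0.4 = $42,620.
$42,620 is within the $750,000 maximum.
$42,620 is at or above the $9,000 minimum.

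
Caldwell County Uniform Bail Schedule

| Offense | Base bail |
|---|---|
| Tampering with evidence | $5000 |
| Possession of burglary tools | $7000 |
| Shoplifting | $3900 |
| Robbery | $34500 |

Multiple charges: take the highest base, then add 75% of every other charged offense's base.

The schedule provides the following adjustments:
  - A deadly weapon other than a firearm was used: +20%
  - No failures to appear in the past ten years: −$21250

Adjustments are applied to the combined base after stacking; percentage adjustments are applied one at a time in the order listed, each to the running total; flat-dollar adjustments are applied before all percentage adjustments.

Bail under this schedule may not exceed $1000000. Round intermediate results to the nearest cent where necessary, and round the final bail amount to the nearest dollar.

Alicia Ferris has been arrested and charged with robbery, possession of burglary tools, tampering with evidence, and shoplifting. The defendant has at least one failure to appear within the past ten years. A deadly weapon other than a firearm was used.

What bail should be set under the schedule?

$55710

Base amounts from the schedule: robbery $34500; possession of burglary tools $7000; tampering with evidence $5000; shoplifting $3900.
Stacking rule: highest base plus 75% of each additional charge. Highest is robbery at $34500. Additional: $7000 × 75% = $5250; $5000 × 75% = $3750; $3900 × 75% = $2925. Combined base = $34500 + $11925 = $46425.
A deadly weapon other than a firearm was used (+20%): $46425 × 1.2 = $55710.
$55710 is within the $1000000 maximum.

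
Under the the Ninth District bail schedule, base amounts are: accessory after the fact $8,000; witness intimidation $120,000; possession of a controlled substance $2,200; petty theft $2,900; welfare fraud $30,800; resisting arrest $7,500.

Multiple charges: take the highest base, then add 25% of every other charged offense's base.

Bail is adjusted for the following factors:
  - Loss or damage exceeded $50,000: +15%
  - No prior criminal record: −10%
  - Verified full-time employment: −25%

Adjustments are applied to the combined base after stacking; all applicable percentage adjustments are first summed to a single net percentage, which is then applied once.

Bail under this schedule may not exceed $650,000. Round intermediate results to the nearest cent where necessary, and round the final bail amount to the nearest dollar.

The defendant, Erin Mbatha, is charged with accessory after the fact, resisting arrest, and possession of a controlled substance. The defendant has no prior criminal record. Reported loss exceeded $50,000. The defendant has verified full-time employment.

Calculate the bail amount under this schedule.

$8,340

Base amounts from the schedule: accessory after the fact $8,000; resisting arrest $7,500; possession of a controlled substance $2,200.
Stacking rule: highest base plus 25% of each additional charge. Highest is accessory after the fact at $8,000. Additional: $7,500 × 25% = $1,875; $2,200 × 25% = $550. Combined base = $8,000 + $2,425 = $10,425.
Net percentage adjustment: +15% −10% −25% = −20%. $10,425 × 0.8 = $8,340.
$8,340 is within the $650,000 maximum.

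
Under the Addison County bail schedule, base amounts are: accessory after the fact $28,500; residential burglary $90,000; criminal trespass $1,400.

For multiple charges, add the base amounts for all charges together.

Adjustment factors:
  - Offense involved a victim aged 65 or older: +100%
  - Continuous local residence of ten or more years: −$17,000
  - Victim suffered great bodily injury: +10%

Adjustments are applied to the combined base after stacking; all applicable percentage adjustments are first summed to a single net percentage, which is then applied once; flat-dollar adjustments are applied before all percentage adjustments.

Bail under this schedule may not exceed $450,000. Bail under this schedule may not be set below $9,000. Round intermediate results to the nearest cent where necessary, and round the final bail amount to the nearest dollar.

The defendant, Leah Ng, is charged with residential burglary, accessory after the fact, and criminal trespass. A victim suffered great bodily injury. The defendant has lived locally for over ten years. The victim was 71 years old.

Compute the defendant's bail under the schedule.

Base amounts from the schedule: residential burglary $90,000; accessory after the fact $28,500; criminal trespass $1,400.
Stacking rule: sum of all bases. $90,000 + $28,500 + $1,400 = $119,900.
Continuous local residence of ten or more years (−$17,000 flat): $119,900 − $17,000 = $102,900.
Net percentage adjustment: +100% +10% = +110%. $102,900 × 2.1 = $216,090.
$216,090 is within the $450,000 maximum.
$216,090 is at or above the $9,000 minimum.

$216,090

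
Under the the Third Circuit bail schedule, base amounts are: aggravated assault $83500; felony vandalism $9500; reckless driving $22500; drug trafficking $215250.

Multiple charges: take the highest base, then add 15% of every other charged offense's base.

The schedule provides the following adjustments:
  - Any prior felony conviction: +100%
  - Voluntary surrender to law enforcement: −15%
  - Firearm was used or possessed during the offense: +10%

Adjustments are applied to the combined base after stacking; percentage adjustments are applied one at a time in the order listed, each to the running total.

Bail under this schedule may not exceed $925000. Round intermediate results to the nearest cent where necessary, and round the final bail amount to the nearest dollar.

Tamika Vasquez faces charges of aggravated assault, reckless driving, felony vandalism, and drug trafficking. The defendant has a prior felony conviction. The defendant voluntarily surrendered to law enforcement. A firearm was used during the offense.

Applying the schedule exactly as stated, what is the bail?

$434915

Base amounts from the schedule: aggravated assault $83500; reckless driving $22500; felony vandalism $9500; drug trafficking $215250.
Stacking rule: highest base plus 15% of each additional charge. Highest is drug trafficking at $215250. Additional: $83500 × 15% = $12525; $22500 × 15% = $3375; $9500 × 15% = $1425. Combined base = $215250 + $17325 = $232575.
Any prior felony conviction (+100%): $232575 × 2 = $465150.
Voluntary surrender to law enforcement (−15%): $465150 × 0.85 = $395377.50.
Firearm was used or possessed during the offense (+10%): $395377.50 × 1.1 = $434915.25.
$434915.25 is within the $925000 maximum.
Rounded to the nearest dollar: $434915.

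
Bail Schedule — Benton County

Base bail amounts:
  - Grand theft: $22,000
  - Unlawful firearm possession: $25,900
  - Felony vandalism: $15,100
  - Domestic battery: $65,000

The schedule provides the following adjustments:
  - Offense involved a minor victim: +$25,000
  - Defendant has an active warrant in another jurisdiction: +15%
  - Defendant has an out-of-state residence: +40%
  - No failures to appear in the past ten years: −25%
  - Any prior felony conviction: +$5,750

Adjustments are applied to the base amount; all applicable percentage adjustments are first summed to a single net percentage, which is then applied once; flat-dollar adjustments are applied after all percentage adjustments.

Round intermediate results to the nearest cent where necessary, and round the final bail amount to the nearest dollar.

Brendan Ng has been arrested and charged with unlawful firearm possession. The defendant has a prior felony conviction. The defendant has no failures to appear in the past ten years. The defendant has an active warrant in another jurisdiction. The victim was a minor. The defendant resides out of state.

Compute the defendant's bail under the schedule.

$64,420

Base amounts from the schedule: unlawful firearm possession $25,900.
Single charge. Combined base = $25,900.
Net percentage adjustment: +15% +40% −25% = +30%. $25,900 × 1.3 = $33,670.
Offense involved a minor victim (+$25,000 flat): $33,670 + $25,000 = $58,670.
Any prior felony conviction (+$5,750 flat): $58,670 + $5,750 = $64,420.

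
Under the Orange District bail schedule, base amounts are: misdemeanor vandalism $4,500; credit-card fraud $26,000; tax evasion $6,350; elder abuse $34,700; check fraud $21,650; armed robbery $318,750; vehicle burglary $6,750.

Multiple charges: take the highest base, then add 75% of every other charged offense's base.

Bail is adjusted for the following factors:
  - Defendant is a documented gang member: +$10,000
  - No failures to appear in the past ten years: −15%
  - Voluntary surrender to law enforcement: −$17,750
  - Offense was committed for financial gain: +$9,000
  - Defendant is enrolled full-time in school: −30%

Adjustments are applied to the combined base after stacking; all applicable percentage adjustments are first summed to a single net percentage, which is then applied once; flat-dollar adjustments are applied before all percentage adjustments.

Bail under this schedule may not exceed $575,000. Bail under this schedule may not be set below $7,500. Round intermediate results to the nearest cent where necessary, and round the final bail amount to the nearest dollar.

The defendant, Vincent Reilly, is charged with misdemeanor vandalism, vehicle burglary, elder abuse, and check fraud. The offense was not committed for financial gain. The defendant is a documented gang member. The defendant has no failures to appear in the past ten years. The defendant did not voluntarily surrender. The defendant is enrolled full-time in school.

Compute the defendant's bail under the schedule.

$38,156

Base amounts from the schedule: misdemeanor vandalism $4,500; vehicle burglary $6,750; elder abuse $34,700; check fraud $21,650.
Stacking rule: highest base plus 75% of each additional charge. Highest is elder abuse at $34,700. Additional: $4,500 × 75% = $3,375; $6,750 × 75% = $5,062.50; $21,650 × 75% = $16,237.50. Combined base = $34,700 + $24,675 = $59,375.
Defendant is a documented gang member (+$10,000 flat): $59,375 + $10,000 = $69,375.
Net percentage adjustment: −15% −30% = −45%. $69,375 × 0.55 = $38,156.25.
$38,156.25 is within the $575,000 maximum.
$38,156.25 is at or above the $7,500 minimum.
Rounded to the nearest dollar: $38,156.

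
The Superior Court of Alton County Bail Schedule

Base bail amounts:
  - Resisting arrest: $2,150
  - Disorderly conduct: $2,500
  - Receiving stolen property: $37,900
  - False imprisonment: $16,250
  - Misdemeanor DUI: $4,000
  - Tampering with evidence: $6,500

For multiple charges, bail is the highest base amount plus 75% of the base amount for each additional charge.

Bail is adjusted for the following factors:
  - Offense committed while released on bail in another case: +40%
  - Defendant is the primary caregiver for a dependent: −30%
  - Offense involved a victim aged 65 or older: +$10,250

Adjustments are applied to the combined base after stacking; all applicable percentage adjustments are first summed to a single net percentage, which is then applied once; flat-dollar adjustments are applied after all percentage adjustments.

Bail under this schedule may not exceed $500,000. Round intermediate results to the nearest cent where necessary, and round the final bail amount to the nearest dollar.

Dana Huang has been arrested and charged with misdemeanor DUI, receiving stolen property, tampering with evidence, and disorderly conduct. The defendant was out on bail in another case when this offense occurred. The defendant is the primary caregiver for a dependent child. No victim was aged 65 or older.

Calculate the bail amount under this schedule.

$52,415

Base amounts from the schedule: misdemeanor DUI $4,000; receiving stolen property $37,900; tampering with evidence $6,500; disorderly conduct $2,500.
Stacking rule: highest base plus 75% of each additional charge. Highest is receiving stolen property at $37,900. Additional: $4,000 × 75% = $3,000; $6,500 × 75% = $4,875; $2,500 × 75% = $1,875. Combined base = $37,900 + $9,750 = $47,650.
Net percentage adjustment: +40% −30% = +10%. $47,650 × 1.1 = $52,415.
$52,415 is within the $500,000 maximum.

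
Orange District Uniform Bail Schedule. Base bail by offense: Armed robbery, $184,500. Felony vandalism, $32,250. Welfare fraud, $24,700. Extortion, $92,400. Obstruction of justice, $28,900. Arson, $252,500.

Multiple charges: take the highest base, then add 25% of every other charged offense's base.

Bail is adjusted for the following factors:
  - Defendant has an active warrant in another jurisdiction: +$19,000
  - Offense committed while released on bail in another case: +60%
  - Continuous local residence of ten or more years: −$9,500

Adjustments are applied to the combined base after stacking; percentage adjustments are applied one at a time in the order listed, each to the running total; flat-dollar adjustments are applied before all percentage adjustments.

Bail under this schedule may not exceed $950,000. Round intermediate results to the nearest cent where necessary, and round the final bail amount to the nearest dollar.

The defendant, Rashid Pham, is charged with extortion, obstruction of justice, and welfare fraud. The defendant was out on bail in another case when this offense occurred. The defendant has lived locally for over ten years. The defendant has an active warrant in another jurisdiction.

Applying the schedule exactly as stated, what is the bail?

$184,480

Base amounts from the schedule: extortion $92,400; obstruction of justice $28,900; welfare fraud $24,700.
Stacking rule: highest base plus 25% of each additional charge. Highest is extortion at $92,400. Additional: $28,900 × 25% = $7,225; $24,700 × 25% = $6,175. Combined base = $92,400 + $13,400 = $105,800.
Defendant has an active warrant in another jurisdiction (+$19,000 flat): $105,800 + $19,000 = $124,800.
Continuous local residence of ten or more years (−$9,500 flat): $124,800 − $9,500 = $115,300.
Offense committed while released on bail in another case (+60%): $115,300 × 1.6 = $184,480.
$184,480 is within the $950,000 maximum.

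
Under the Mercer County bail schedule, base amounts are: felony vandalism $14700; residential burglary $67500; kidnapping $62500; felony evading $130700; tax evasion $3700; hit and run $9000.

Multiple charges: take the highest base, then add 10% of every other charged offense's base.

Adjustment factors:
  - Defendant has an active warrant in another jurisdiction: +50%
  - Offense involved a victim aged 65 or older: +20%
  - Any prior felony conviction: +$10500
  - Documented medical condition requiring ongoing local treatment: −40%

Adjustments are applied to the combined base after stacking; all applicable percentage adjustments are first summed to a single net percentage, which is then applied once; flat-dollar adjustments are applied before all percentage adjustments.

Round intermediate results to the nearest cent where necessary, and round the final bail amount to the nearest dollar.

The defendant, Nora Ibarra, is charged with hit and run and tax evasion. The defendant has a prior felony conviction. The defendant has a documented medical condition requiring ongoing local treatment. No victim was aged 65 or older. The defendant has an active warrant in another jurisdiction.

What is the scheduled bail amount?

$21857

Base amounts from the schedule: hit and run $9000; tax evasion $3700.
Stacking rule: highest base plus 10% of each additional charge. Highest is hit and run at $9000. Additional: $3700 × 10% = $370. Combined base = $9000 + $370 = $9370.
Any prior felony conviction (+$10500 flat): $9370 + $10500 = $19870.
Net percentage adjustment: +50% −40% = +10%. $19870 × 1.1 = $21857.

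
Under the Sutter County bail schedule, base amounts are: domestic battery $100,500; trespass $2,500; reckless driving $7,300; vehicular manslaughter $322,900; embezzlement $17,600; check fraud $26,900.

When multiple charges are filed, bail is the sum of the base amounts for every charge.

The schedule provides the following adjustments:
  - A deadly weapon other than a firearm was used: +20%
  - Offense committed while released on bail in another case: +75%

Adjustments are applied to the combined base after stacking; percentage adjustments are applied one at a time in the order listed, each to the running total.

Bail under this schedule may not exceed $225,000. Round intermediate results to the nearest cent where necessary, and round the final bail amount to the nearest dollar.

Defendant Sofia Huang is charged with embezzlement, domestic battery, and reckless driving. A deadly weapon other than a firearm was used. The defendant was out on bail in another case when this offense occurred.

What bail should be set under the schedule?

$225,000

Base amounts from the schedule: embezzlement $17,600; domestic battery $100,500; reckless driving $7,300.
Stacking rule: sum of all bases. $17,600 + $100,500 + $7,300 = $125,400.
A deadly weapon other than a firearm was used (+20%): $125,400 × 1.2 = $150,480.
Offense committed while released on bail in another case (+75%): $150,480 × 1.75 = $263,340.
Result $263,340 exceeds the maximum of $225,000; bail is capped at $225,000.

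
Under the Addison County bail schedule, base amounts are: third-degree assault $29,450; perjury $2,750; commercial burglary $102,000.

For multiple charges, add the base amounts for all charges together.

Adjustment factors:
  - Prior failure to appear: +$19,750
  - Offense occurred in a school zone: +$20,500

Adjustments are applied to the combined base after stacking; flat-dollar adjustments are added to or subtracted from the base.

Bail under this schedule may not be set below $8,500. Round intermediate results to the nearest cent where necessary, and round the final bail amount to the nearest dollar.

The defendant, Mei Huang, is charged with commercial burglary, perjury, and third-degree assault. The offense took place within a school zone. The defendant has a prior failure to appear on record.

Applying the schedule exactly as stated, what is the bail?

$174,450

Base amounts from the schedule: commercial burglary $102,000; perjury $2,750; third-degree assault $29,450.
Stacking rule: sum of all bases. $102,000 + $2,750 + $29,450 = $134,200.
Prior failure to appear (+$19,750 flat): $134,200 + $19,750 = $153,950.
Offense occurred in a school zone (+$20,500 flat): $153,950 + $20,500 = $174,450.
$174,450 is at or above the $8,500 minimum.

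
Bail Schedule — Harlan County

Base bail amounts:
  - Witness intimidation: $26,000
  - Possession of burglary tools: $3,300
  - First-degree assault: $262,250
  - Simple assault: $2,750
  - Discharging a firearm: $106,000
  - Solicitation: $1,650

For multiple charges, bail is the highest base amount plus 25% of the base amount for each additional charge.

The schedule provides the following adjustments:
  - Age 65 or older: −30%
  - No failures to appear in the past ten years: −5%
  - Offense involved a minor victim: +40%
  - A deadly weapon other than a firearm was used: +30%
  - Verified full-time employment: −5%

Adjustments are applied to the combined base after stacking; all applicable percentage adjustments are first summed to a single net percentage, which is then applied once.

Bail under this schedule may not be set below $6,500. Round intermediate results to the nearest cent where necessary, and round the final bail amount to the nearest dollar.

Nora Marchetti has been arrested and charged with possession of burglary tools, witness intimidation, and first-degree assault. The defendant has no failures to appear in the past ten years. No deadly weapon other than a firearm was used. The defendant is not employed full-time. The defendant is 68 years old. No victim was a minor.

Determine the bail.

Base amounts from the schedule: possession of burglary tools $3,300; witness intimidation $26,000; first-degree assault $262,250.
Stacking rule: highest base plus 25% of each additional charge. Highest is first-degree assault at $262,250. Additional: $3,300 × 25% = $825; $26,000 × 25% = $6,500. Combined base = $262,250 + $7,325 = $269,575.
Net percentage adjustment: −30% −5% = −35%. $269,575 × 0.65 = $175,223.75.
$175,223.75 is at or above the $6,500 minimum.
Rounded to the nearest dollar: $175,224.

$175,224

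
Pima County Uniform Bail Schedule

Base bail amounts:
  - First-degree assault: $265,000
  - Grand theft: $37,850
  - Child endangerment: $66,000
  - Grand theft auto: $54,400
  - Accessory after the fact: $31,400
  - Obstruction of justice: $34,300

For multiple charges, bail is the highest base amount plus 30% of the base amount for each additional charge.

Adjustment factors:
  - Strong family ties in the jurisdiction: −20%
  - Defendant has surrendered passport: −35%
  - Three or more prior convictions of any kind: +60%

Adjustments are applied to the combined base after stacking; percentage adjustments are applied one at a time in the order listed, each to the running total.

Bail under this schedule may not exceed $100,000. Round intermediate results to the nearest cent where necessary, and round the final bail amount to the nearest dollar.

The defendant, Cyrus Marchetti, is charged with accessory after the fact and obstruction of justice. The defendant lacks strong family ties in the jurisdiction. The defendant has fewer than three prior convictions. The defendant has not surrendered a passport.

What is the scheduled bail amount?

Base amounts from the schedule: accessory after the fact $31,400; obstruction of justice $34,300.
Stacking rule: highest base plus 30% of each additional charge. Highest is obstruction of justice at $34,300. Additional: $31,400 × 30% = $9,420. Combined base = $34,300 + $9,420 = $43,720.
No adjustment factors apply to this defendant.
$43,720 is within the $100,000 maximum.

$43,720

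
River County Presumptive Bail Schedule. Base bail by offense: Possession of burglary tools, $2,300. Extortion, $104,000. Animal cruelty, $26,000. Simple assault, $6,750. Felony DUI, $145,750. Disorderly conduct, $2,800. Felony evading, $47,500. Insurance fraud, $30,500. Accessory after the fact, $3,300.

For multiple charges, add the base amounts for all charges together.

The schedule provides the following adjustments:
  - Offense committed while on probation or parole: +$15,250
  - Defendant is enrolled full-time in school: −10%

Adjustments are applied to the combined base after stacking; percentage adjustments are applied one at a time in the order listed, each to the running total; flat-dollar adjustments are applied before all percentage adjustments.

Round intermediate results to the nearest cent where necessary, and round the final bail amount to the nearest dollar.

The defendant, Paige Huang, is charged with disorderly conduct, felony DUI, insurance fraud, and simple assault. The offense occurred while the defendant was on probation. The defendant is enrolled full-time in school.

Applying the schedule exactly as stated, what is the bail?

Base amounts from the schedule: disorderly conduct $2,800; felony DUI $145,750; insurance fraud $30,500; simple assault $6,750.
Stacking rule: sum of all bases. $2,800 + $145,750 + $30,500 + $6,750 = $185,800.
Offense committed while on probation or parole (+$15,250 flat): $185,800 + $15,250 = $201,050.
Defendant is enrolled full-time in school (−10%): $201,050 × 0.9 = $180,945.

$180,945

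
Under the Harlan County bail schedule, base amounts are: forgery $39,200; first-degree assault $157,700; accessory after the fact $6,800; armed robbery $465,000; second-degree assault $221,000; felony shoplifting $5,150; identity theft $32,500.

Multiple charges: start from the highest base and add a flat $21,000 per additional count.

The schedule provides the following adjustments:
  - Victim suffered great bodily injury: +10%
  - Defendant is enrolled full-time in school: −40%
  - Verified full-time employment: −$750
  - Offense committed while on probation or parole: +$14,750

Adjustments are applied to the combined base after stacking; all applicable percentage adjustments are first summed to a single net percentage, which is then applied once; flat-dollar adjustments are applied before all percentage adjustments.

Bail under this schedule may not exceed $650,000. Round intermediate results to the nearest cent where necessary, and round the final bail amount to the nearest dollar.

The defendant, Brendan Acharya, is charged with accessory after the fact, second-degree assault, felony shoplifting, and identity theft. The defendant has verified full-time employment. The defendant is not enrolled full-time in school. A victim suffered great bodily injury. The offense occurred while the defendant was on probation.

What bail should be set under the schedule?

Base amounts from the schedule: accessory after the fact $6,800; second-degree assault $221,000; felony shoplifting $5,150; identity theft $32,500.
Stacking rule: highest base plus $21,000 per additional charge. Highest is second-degree assault at $221,000; 3 additional charges → +$63,000. Combined base = $284,000.
Verified full-time employment (−$750 flat): $284,000 − $750 = $283,250.
Offense committed while on probation or parole (+$14,750 flat): $283,250 + $14,750 = $298,000.
Victim suffered great bodily injury (+10%): $298,000 × 1.1 = $327,800.
$327,800 is within the $650,000 maximum.

$327,800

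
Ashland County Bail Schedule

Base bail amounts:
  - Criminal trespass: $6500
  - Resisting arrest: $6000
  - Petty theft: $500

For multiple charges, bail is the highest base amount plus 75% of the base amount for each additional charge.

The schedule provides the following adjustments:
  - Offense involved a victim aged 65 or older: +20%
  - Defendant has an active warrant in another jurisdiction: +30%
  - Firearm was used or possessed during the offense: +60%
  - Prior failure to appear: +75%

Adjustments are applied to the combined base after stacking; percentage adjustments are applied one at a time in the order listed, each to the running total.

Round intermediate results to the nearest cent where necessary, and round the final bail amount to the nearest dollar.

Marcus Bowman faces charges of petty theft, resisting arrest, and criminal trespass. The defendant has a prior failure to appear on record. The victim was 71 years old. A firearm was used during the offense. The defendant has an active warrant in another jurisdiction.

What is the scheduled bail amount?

Base amounts from the schedule: petty theft $500; resisting arrest $6000; criminal trespass $6500.
Stacking rule: highest base plus 75% of each additional charge. Highest is criminal trespass at $6500. Additional: $500 × 75% = $375; $6000 × 75% = $4500. Combined base = $6500 + $4875 = $11375.
Offense involved a victim aged 65 or older (+20%): $11375 × 1.2 = $13650.
Defendant has an active warrant in another jurisdiction (+30%): $13650 × 1.3 = $17745.
Firearm was used or possessed during the offense (+60%): $17745 × 1.6 = $28392.
Prior failure to appear (+75%): $28392 × 1.75 = $49686.

$49686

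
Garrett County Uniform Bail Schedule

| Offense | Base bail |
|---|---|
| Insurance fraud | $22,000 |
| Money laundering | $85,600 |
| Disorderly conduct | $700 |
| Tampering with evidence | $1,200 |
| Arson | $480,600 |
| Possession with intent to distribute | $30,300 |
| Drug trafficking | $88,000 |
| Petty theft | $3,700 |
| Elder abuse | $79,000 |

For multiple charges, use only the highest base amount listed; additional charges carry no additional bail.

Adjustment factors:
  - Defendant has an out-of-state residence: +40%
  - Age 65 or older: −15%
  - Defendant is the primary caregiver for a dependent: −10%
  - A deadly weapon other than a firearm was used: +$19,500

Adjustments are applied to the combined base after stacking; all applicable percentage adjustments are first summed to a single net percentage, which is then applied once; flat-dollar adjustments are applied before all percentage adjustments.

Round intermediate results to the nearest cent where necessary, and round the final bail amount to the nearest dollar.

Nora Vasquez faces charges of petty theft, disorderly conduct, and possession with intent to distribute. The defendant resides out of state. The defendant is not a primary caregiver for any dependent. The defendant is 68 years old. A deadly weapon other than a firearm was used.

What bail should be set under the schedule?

Base amounts from the schedule: petty theft $3,700; disorderly conduct $700; possession with intent to distribute $30,300.
Stacking rule: use the highest base only. Highest is possession with intent to distribute at $30,300. Combined base = $30,300.
A deadly weapon other than a firearm was used (+$19,500 flat): $30,300 + $19,500 = $49,800.
Net percentage adjustment: +40% −15% = +25%. $49,800 × 1.25 = $62,250.

$62,250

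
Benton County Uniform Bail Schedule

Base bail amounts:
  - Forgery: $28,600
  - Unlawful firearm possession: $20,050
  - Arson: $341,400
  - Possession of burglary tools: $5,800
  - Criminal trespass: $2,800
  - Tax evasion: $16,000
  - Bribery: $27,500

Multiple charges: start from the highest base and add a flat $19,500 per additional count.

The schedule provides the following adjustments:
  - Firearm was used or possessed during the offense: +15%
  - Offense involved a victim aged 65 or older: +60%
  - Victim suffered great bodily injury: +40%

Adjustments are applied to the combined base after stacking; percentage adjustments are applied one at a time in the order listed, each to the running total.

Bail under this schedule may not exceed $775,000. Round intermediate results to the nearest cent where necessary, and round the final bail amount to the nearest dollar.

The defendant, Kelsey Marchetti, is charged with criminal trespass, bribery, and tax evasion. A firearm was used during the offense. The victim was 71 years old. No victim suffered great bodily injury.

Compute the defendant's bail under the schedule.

$122,360

Base amounts from the schedule: criminal trespass $2,800; bribery $27,500; tax evasion $16,000.
Stacking rule: highest base plus $19,500 per additional charge. Highest is bribery at $27,500; 2 additional charges → +$39,000. Combined base = $66,500.
Firearm was used or possessed during the offense (+15%): $66,500 × 1.15 = $76,475.
Offense involved a victim aged 65 or older (+60%): $76,475 × 1.6 = $122,360.
$122,360 is within the $775,000 maximum.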